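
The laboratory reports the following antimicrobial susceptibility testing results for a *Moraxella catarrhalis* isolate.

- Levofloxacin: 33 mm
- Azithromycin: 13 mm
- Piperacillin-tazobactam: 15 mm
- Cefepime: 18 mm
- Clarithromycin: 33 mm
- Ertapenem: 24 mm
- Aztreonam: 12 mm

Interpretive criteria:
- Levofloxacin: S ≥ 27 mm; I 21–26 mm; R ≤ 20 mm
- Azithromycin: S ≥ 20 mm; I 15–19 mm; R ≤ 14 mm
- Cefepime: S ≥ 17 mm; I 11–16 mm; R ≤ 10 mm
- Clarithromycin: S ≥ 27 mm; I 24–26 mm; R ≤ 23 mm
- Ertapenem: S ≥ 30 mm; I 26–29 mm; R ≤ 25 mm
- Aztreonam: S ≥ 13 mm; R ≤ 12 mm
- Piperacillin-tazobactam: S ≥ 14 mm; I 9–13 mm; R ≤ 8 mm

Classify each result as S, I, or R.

S, R, S, S, S, R, R

Levofloxacin (33 mm) ≥ 27 mm → susceptible
Azithromycin: 13 mm is ≤ 14 mm → resistant
Piperacillin-tazobactam 15 mm: ≥ 14 mm → susceptible
Cefepime (18 mm) ≥ 17 mm ⇒ S
Clarithromycin 33 mm: ≥ 27 mm — Susceptible
Ertapenem (24 mm) ≤ 25 mm — resistant
Aztreonam: 12 mm is ≤ 12 mm → Resistant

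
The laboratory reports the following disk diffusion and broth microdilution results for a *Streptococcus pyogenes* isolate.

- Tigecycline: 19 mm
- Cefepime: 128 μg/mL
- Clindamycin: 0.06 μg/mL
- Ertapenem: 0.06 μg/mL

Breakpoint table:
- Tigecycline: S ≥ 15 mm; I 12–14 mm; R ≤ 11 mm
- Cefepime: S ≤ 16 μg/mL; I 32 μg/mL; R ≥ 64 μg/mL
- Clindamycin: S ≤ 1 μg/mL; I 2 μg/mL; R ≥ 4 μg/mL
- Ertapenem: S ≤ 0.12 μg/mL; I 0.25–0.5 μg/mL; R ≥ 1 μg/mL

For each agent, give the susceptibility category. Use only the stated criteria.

S, R, S, S

Tigecycline (19 mm) ≥ 15 mm — susceptible
Cefepime: 128 μg/mL is ≥ 64 μg/mL → resistant
Clindamycin: 0.06 μg/mL is ≤ 1 μg/mL ⇒ susceptible
Ertapenem: 0.06 μg/mL is ≤ 0.12 μg/mL ⇒ susceptible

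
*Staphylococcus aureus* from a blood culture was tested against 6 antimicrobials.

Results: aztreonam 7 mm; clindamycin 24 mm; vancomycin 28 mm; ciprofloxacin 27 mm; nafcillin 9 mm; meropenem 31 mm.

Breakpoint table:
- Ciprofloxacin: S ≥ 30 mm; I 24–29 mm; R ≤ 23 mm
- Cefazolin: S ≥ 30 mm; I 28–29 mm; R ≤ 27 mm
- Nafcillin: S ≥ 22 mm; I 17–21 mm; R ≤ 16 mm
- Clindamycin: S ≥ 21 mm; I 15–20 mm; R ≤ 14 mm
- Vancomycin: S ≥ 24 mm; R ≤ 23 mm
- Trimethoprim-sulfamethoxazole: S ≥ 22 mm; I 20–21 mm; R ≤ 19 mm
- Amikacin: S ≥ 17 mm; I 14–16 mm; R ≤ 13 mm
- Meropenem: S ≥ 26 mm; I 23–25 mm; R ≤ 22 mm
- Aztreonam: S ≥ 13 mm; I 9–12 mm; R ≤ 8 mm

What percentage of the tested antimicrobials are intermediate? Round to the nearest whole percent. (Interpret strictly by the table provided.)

Aztreonam 7 mm: ≤ 8 mm → resistant
Clindamycin (24 mm) ≥ 21 mm → Susceptible
Vancomycin (28 mm) ≥ 24 mm — Susceptible
Ciprofloxacin (27 mm) in 24–29 mm — intermediate
Nafcillin 9 mm: ≤ 16 mm — R
Meropenem: 31 mm is ≥ 26 mm ⇒ susceptible
Intermediate: 1/6

17%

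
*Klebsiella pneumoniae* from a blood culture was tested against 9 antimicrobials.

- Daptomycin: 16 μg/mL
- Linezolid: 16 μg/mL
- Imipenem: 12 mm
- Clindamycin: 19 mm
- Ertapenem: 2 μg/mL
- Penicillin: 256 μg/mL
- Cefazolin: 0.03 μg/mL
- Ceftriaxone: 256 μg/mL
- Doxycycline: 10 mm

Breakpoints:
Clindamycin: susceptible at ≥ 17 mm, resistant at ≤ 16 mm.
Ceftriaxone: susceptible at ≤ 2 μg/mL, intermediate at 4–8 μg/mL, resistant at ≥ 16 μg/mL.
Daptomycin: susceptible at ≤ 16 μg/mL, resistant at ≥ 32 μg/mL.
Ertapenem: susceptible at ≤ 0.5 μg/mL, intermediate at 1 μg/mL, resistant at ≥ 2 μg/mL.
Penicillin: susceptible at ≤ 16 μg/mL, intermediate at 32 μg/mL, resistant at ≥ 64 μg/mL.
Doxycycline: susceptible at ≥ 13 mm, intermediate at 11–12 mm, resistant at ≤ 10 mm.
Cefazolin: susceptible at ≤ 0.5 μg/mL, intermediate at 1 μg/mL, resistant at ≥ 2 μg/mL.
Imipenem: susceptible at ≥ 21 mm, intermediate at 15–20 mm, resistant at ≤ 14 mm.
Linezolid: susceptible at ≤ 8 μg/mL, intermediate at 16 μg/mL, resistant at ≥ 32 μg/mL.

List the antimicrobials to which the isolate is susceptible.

daptomycin, clindamycin, cefazolin

Daptomycin 16 μg/mL: ≤ 16 μg/mL ⇒ susceptible
Linezolid 16 μg/mL: = 16 μg/mL ⇒ Intermediate
Imipenem: 12 mm is ≤ 14 mm ⇒ resistant
Clindamycin: 19 mm is ≥ 17 mm — S
Ertapenem 2 μg/mL: ≥ 2 μg/mL → resistant
Penicillin 256 μg/mL: ≥ 64 μg/mL → Resistant
Cefazolin 0.03 μg/mL: ≤ 0.5 μg/mL ⇒ susceptible
Ceftriaxone: 256 μg/mL is ≥ 16 μg/mL → R
Doxycycline 10 mm: ≤ 10 mm — R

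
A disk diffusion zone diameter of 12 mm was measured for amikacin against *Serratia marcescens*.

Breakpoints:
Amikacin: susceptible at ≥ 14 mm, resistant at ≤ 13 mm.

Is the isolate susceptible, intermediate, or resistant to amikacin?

Amikacin (12 mm) ≤ 13 mm ⇒ R

R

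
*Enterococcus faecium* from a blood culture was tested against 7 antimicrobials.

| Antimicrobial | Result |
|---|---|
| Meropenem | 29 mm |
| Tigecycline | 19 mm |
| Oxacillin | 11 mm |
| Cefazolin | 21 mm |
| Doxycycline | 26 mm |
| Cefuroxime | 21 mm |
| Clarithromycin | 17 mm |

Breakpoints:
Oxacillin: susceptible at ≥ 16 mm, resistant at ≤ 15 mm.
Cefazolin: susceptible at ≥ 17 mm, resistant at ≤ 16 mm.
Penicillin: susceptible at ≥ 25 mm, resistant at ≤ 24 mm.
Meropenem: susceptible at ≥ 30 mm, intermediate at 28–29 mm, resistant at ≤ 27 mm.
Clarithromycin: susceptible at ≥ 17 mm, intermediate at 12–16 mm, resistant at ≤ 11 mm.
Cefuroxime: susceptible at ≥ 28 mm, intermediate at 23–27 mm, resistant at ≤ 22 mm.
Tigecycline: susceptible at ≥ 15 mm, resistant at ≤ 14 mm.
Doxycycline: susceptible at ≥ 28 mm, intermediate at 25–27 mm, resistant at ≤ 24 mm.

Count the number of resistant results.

Meropenem: 29 mm is in 28–29 mm → I
Tigecycline 19 mm: ≥ 15 mm → Susceptible
Oxacillin 11 mm: ≤ 15 mm → R
Cefazolin 21 mm: ≥ 17 mm → susceptible
Doxycycline: 26 mm is in 25–27 mm ⇒ intermediate
Cefuroxime: 21 mm is ≤ 22 mm ⇒ R
Clarithromycin: 17 mm is ≥ 17 mm ⇒ susceptible
Resistant: 2

2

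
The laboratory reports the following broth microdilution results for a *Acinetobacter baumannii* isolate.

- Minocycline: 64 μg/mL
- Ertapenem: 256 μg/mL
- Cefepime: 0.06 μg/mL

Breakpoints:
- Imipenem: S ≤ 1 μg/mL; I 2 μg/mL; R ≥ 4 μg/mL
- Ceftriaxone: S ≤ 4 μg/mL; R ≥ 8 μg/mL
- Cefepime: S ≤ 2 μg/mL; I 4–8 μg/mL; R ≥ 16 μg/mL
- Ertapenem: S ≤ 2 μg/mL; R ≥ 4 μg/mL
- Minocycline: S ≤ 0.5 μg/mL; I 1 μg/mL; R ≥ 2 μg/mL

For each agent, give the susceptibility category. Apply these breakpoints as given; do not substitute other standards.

Minocycline: 64 μg/mL is ≥ 2 μg/mL — resistant
Ertapenem 256 μg/mL: ≥ 4 μg/mL → resistant
Cefepime 0.06 μg/mL: ≤ 2 μg/mL — susceptible

R, R, S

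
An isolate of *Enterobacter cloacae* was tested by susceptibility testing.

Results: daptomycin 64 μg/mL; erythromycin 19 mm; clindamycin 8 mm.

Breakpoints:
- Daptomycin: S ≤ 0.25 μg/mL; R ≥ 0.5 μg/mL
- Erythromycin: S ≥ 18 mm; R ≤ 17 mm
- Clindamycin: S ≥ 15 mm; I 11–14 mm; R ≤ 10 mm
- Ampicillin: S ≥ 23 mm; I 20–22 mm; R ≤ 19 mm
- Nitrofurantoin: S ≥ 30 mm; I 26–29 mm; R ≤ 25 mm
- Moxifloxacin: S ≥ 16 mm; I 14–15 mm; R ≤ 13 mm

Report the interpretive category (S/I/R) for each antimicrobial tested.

R, S, R

Daptomycin: 64 μg/mL is ≥ 0.5 μg/mL → R
Erythromycin (19 mm) ≥ 18 mm — susceptible
Clindamycin: 8 mm is ≤ 10 mm — R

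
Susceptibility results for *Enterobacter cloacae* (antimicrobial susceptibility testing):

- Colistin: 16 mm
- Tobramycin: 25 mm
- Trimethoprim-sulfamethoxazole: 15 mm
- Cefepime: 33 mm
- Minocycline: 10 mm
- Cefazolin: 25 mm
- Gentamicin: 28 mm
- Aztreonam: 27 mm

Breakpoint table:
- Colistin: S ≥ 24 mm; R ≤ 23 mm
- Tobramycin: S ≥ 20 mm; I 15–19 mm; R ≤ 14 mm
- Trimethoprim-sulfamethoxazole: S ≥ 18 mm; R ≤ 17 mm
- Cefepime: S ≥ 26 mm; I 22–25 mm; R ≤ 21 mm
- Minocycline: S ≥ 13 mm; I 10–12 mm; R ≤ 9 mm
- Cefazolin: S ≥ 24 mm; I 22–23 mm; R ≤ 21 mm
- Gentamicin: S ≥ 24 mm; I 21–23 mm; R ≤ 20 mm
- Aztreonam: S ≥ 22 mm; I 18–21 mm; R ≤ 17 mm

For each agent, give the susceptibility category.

R, S, R, S, I, S, S, S

Colistin (16 mm) ≤ 23 mm → R
Tobramycin 25 mm: ≥ 20 mm → susceptible
Trimethoprim-sulfamethoxazole (15 mm) ≤ 17 mm → resistant
Cefepime: 33 mm is ≥ 26 mm ⇒ S
Minocycline: 10 mm is in 10–12 mm → Intermediate
Cefazolin 25 mm: ≥ 24 mm — susceptible
Gentamicin: 28 mm is ≥ 24 mm — S
Aztreonam 27 mm: ≥ 22 mm — Susceptible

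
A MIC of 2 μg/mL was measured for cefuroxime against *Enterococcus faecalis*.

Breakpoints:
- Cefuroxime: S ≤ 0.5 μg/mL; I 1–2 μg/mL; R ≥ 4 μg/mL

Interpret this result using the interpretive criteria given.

Cefuroxime: 2 μg/mL is in 1–2 μg/mL — intermediate

I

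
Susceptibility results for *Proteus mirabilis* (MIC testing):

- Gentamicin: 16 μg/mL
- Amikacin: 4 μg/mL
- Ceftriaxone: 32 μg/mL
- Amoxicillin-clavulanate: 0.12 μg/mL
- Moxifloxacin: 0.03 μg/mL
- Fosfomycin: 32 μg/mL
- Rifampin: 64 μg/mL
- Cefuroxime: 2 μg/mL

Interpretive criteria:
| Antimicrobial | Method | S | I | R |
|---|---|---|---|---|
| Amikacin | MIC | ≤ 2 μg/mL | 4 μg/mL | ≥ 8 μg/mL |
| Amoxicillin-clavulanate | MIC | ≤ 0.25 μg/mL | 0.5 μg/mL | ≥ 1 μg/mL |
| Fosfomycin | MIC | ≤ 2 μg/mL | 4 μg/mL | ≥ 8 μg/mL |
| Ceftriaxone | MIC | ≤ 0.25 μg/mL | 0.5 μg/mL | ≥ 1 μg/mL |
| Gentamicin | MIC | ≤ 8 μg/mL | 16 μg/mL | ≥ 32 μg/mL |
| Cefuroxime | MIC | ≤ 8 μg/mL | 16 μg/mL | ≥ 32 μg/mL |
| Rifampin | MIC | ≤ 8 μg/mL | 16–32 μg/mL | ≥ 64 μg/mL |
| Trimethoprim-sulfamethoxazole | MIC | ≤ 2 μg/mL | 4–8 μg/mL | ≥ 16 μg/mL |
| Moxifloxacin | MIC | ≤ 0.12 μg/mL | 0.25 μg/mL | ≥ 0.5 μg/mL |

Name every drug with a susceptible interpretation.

amoxicillin-clavulanate, moxifloxacin, cefuroxime

Gentamicin (16 μg/mL) = 16 μg/mL → I
Amikacin 4 μg/mL: = 4 μg/mL — I
Ceftriaxone 32 μg/mL: ≥ 1 μg/mL → resistant
Amoxicillin-clavulanate: 0.12 μg/mL is ≤ 0.25 μg/mL → Susceptible
Moxifloxacin 0.03 μg/mL: ≤ 0.12 μg/mL → susceptible
Fosfomycin (32 μg/mL) ≥ 8 μg/mL → Resistant
Rifampin 64 μg/mL: ≥ 64 μg/mL — Resistant
Cefuroxime: 2 μg/mL is ≤ 8 μg/mL ⇒ Susceptible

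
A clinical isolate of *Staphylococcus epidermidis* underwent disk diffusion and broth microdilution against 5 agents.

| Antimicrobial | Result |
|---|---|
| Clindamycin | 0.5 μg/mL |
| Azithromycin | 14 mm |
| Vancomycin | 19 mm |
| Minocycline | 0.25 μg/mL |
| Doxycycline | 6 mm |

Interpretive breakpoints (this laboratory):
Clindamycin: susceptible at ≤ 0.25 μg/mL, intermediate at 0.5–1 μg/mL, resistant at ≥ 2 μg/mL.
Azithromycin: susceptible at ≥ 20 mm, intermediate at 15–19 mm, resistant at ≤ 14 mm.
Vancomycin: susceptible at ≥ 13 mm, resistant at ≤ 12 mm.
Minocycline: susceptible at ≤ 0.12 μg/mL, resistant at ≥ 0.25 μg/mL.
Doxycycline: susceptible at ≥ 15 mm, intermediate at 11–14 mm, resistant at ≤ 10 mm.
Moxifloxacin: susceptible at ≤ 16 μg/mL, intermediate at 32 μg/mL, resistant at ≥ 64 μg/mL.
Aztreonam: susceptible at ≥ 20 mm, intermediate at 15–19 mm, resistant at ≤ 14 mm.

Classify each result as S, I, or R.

I, R, S, R, R

Clindamycin (0.5 μg/mL) in 0.5–1 μg/mL — intermediate
Azithromycin 14 mm: ≤ 14 mm → Resistant
Vancomycin (19 mm) ≥ 13 mm → Susceptible
Minocycline 0.25 μg/mL: ≥ 0.25 μg/mL ⇒ R
Doxycycline (6 mm) ≤ 10 mm — resistant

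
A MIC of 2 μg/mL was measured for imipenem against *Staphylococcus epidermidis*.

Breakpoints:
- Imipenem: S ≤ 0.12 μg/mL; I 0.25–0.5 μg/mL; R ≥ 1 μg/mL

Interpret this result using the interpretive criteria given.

Resistant

Imipenem: 2 μg/mL is ≥ 1 μg/mL — R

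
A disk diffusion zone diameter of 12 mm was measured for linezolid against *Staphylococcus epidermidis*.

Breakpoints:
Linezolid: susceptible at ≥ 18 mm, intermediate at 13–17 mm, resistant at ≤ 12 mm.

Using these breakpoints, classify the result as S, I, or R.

Resistant

Linezolid (12 mm) ≤ 12 mm → Resistant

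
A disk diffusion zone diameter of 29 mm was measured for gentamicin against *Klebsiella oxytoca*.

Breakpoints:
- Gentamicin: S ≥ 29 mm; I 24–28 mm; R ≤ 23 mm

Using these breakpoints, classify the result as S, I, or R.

Gentamicin (29 mm) ≥ 29 mm → susceptible

S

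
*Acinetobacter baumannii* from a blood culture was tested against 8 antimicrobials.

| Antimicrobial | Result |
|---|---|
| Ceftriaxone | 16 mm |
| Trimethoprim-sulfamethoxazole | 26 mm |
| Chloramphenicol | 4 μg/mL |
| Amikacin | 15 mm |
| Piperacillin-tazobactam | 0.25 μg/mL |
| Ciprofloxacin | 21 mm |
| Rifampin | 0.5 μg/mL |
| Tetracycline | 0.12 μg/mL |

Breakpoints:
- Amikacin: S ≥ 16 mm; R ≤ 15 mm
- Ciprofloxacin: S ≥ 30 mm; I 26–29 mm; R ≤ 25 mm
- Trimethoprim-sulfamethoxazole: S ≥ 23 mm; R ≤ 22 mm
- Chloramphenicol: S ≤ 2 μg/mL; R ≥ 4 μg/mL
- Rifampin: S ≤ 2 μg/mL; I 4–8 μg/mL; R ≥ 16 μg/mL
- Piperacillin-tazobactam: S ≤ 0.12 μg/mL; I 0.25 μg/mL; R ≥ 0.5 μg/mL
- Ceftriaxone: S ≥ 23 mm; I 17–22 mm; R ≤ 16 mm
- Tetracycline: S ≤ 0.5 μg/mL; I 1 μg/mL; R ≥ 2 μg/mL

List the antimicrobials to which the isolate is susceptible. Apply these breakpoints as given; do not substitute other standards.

trimethoprim-sulfamethoxazole, rifampin, tetracycline

Ceftriaxone (16 mm) ≤ 16 mm — Resistant
Trimethoprim-sulfamethoxazole 26 mm: ≥ 23 mm ⇒ S
Chloramphenicol 4 μg/mL: ≥ 4 μg/mL — resistant
Amikacin (15 mm) ≤ 15 mm → Resistant
Piperacillin-tazobactam 0.25 μg/mL: = 0.25 μg/mL ⇒ Intermediate
Ciprofloxacin (21 mm) ≤ 25 mm ⇒ R
Rifampin 0.5 μg/mL: ≤ 2 μg/mL → susceptible
Tetracycline (0.12 μg/mL) ≤ 0.5 μg/mL → Susceptible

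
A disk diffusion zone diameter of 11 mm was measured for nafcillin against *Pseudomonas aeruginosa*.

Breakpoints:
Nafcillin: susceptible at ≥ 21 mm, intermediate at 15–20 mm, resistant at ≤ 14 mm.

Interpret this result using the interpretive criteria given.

Nafcillin (11 mm) ≤ 14 mm ⇒ Resistant

R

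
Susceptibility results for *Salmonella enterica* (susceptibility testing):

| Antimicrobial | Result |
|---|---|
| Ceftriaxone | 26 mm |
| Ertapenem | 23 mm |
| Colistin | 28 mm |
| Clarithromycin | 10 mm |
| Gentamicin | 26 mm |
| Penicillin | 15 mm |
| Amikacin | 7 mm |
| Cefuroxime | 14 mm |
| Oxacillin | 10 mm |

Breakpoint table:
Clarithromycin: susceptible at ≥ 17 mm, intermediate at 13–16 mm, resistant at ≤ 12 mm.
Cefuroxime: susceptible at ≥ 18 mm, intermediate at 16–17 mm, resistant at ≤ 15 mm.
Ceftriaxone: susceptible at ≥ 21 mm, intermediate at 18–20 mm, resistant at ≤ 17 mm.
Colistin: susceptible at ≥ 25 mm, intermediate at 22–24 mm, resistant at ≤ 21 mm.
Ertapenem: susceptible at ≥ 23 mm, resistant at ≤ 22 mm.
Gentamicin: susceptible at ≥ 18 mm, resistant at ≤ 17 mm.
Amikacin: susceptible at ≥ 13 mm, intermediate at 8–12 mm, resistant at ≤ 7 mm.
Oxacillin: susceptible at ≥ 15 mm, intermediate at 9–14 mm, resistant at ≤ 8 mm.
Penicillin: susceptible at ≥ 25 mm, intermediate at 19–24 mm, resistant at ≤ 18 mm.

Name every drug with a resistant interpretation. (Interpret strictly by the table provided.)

Ceftriaxone 26 mm: ≥ 21 mm — S
Ertapenem (23 mm) ≥ 23 mm ⇒ Susceptible
Colistin: 28 mm is ≥ 25 mm → S
Clarithromycin (10 mm) ≤ 12 mm → R
Gentamicin: 26 mm is ≥ 18 mm ⇒ Susceptible
Penicillin: 15 mm is ≤ 18 mm → R
Amikacin: 7 mm is ≤ 7 mm ⇒ Resistant
Cefuroxime: 14 mm is ≤ 15 mm — resistant
Oxacillin 10 mm: in 9–14 mm ⇒ I

clarithromycin, penicillin, amikacin, cefuroxime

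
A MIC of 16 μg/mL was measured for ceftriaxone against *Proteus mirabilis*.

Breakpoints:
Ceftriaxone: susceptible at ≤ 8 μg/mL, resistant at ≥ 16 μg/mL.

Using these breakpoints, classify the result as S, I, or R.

Ceftriaxone 16 μg/mL: ≥ 16 μg/mL → resistant

Resistant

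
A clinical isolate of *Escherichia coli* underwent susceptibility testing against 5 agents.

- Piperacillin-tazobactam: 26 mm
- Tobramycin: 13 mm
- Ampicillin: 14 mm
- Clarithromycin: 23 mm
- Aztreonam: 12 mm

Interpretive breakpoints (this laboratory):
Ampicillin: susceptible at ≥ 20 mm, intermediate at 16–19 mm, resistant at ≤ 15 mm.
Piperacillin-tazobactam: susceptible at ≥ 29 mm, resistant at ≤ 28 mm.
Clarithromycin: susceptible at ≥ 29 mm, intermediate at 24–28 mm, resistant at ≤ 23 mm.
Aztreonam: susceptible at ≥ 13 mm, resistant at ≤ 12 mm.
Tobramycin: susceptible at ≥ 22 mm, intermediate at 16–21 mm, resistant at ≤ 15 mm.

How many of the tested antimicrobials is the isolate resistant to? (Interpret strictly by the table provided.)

Piperacillin-tazobactam (26 mm) ≤ 28 mm ⇒ resistant
Tobramycin: 13 mm is ≤ 15 mm → R
Ampicillin 14 mm: ≤ 15 mm → resistant
Clarithromycin: 23 mm is ≤ 23 mm → resistant
Aztreonam: 12 mm is ≤ 12 mm — Resistant
Resistant: 5

5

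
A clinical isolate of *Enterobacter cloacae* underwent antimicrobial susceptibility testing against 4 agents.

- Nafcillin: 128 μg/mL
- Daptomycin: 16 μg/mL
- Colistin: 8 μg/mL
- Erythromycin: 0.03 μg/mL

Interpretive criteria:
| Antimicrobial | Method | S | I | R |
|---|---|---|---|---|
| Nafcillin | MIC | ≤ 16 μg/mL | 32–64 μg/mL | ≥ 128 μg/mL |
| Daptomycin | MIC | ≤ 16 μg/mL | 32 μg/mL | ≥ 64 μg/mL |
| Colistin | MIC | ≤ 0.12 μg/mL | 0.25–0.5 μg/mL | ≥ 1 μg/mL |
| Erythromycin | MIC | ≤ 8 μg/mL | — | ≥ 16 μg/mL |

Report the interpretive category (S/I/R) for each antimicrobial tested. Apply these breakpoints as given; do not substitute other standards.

Nafcillin 128 μg/mL: ≥ 128 μg/mL — R
Daptomycin 16 μg/mL: ≤ 16 μg/mL ⇒ Susceptible
Colistin (8 μg/mL) ≥ 1 μg/mL ⇒ Resistant
Erythromycin: 0.03 μg/mL is ≤ 8 μg/mL → S

R, S, R, S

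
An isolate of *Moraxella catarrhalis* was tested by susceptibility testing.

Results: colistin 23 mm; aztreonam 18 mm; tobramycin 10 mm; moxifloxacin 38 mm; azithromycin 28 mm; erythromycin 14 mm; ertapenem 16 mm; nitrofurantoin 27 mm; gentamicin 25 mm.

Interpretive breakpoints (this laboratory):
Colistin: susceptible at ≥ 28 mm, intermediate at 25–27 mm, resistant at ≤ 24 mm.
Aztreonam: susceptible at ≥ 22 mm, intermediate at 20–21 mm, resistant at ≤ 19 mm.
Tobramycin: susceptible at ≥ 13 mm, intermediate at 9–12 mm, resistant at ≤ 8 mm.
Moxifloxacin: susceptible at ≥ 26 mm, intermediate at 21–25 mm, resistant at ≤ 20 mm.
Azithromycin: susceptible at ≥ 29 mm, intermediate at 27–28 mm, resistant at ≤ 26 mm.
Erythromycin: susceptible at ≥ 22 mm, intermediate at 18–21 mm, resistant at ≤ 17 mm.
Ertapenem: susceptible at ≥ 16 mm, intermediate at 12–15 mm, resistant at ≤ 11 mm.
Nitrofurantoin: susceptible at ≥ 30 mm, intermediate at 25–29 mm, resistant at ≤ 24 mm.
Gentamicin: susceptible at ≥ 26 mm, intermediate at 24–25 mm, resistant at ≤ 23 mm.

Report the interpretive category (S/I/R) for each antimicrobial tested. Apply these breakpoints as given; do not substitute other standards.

R, R, I, S, I, R, S, I, I

Colistin (23 mm) ≤ 24 mm ⇒ R
Aztreonam: 18 mm is ≤ 19 mm — R
Tobramycin (10 mm) in 9–12 mm → intermediate
Moxifloxacin: 38 mm is ≥ 26 mm — S
Azithromycin (28 mm) in 27–28 mm → intermediate
Erythromycin 14 mm: ≤ 17 mm → R
Ertapenem: 16 mm is ≥ 16 mm ⇒ S
Nitrofurantoin: 27 mm is in 25–29 mm ⇒ I
Gentamicin (25 mm) in 24–25 mm ⇒ I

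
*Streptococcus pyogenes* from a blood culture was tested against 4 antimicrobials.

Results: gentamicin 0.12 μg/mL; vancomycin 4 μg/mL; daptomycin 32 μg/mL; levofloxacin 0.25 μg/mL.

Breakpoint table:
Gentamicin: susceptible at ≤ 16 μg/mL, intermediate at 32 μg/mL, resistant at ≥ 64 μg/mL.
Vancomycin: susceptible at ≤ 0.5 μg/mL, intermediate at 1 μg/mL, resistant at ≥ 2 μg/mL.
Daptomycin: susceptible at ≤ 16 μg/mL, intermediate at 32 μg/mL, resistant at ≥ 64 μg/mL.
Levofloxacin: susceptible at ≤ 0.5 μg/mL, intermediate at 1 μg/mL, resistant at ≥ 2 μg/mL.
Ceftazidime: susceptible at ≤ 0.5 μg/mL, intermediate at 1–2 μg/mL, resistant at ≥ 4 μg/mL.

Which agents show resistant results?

Gentamicin: 0.12 μg/mL is ≤ 16 μg/mL ⇒ S
Vancomycin 4 μg/mL: ≥ 2 μg/mL ⇒ Resistant
Daptomycin: 32 μg/mL is = 32 μg/mL → Intermediate
Levofloxacin: 0.25 μg/mL is ≤ 0.5 μg/mL — susceptible

vancomycin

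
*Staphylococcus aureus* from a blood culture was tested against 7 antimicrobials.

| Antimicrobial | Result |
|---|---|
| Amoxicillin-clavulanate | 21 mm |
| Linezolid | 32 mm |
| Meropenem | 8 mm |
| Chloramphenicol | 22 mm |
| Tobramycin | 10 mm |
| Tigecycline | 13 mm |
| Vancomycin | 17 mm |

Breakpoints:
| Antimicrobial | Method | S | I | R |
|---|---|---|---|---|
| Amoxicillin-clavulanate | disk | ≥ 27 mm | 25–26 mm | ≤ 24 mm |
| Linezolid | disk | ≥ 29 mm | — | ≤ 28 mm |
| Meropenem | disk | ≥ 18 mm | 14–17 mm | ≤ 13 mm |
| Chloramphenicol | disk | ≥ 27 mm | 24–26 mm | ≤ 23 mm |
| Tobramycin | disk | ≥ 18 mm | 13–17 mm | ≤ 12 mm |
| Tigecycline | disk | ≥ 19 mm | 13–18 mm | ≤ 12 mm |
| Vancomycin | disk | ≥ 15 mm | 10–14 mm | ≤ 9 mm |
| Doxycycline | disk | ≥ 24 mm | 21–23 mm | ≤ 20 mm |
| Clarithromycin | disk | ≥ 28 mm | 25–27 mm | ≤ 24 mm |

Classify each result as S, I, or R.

Amoxicillin-clavulanate 21 mm: ≤ 24 mm ⇒ resistant
Linezolid 32 mm: ≥ 29 mm — Susceptible
Meropenem 8 mm: ≤ 13 mm → resistant
Chloramphenicol: 22 mm is ≤ 23 mm → Resistant
Tobramycin: 10 mm is ≤ 12 mm ⇒ resistant
Tigecycline (13 mm) in 13–18 mm ⇒ I
Vancomycin (17 mm) ≥ 15 mm — Susceptible

R, S, R, R, R, I, S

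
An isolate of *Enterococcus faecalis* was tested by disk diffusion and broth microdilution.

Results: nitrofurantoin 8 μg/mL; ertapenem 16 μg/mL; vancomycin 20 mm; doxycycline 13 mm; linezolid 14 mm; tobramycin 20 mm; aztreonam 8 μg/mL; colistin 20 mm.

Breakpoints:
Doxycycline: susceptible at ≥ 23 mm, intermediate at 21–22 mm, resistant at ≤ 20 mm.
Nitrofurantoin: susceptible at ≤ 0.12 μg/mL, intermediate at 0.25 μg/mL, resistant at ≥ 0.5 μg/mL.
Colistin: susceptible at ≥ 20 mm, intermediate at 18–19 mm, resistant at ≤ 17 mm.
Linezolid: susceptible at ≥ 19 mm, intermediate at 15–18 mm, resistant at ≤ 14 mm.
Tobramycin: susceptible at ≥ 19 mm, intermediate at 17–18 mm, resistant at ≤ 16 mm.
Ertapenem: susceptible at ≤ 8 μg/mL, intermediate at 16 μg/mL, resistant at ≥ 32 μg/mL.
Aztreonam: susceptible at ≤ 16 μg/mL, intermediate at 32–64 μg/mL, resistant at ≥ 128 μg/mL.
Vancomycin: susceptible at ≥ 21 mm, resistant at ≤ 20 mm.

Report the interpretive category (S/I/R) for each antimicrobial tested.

Nitrofurantoin: 8 μg/mL is ≥ 0.5 μg/mL → R
Ertapenem (16 μg/mL) = 16 μg/mL ⇒ I
Vancomycin: 20 mm is ≤ 20 mm ⇒ Resistant
Doxycycline: 13 mm is ≤ 20 mm → Resistant
Linezolid (14 mm) ≤ 14 mm → resistant
Tobramycin 20 mm: ≥ 19 mm ⇒ S
Aztreonam (8 μg/mL) ≤ 16 μg/mL → S
Colistin: 20 mm is ≥ 20 mm ⇒ Susceptible

R, I, R, R, R, S, S, S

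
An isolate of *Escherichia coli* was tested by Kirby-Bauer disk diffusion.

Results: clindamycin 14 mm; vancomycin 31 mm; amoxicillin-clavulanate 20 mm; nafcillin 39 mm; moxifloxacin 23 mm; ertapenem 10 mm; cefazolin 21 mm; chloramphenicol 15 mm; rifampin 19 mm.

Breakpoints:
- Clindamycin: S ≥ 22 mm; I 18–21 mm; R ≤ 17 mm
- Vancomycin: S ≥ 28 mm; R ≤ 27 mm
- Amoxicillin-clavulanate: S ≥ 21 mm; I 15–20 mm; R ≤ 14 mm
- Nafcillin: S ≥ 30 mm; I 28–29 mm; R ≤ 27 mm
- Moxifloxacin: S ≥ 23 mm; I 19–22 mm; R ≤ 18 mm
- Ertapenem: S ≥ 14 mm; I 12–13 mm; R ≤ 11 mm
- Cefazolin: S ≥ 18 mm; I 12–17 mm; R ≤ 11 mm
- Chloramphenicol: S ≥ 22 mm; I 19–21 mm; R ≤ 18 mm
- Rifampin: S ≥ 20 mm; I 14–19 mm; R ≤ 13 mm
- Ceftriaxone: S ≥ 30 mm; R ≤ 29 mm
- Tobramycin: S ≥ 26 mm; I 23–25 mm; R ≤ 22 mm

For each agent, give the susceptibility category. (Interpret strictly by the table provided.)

Clindamycin: 14 mm is ≤ 17 mm — Resistant
Vancomycin 31 mm: ≥ 28 mm → Susceptible
Amoxicillin-clavulanate 20 mm: in 15–20 mm — I
Nafcillin 39 mm: ≥ 30 mm ⇒ susceptible
Moxifloxacin 23 mm: ≥ 23 mm → S
Ertapenem (10 mm) ≤ 11 mm → R
Cefazolin 21 mm: ≥ 18 mm → S
Chloramphenicol 15 mm: ≤ 18 mm → R
Rifampin (19 mm) in 14–19 mm — Intermediate

R, S, I, S, S, R, S, R, I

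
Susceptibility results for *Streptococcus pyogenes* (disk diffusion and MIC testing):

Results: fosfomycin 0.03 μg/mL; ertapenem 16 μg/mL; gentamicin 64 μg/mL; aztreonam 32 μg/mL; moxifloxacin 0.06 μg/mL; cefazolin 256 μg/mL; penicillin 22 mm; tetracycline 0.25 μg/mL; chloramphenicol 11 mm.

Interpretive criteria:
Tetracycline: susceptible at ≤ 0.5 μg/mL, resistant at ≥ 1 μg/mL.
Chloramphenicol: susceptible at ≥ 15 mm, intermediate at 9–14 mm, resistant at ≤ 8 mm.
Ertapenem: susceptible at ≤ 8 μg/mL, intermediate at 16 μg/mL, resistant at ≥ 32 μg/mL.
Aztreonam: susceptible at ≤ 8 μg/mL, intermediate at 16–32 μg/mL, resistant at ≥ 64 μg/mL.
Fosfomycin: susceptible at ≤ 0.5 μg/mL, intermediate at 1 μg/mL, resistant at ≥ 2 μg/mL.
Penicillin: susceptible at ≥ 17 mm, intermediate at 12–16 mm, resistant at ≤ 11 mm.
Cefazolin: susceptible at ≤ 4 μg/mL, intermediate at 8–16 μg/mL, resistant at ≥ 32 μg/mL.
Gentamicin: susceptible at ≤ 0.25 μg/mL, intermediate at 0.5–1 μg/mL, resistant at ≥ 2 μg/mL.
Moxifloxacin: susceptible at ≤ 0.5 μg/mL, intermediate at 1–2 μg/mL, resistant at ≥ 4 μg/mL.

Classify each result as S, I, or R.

S, I, R, I, S, R, S, S, I

Fosfomycin 0.03 μg/mL: ≤ 0.5 μg/mL — Susceptible
Ertapenem (16 μg/mL) = 16 μg/mL ⇒ intermediate
Gentamicin (64 μg/mL) ≥ 2 μg/mL ⇒ Resistant
Aztreonam (32 μg/mL) in 16–32 μg/mL → intermediate
Moxifloxacin 0.06 μg/mL: ≤ 0.5 μg/mL → susceptible
Cefazolin: 256 μg/mL is ≥ 32 μg/mL — resistant
Penicillin: 22 mm is ≥ 17 mm — Susceptible
Tetracycline: 0.25 μg/mL is ≤ 0.5 μg/mL → S
Chloramphenicol 11 mm: in 9–14 mm ⇒ intermediate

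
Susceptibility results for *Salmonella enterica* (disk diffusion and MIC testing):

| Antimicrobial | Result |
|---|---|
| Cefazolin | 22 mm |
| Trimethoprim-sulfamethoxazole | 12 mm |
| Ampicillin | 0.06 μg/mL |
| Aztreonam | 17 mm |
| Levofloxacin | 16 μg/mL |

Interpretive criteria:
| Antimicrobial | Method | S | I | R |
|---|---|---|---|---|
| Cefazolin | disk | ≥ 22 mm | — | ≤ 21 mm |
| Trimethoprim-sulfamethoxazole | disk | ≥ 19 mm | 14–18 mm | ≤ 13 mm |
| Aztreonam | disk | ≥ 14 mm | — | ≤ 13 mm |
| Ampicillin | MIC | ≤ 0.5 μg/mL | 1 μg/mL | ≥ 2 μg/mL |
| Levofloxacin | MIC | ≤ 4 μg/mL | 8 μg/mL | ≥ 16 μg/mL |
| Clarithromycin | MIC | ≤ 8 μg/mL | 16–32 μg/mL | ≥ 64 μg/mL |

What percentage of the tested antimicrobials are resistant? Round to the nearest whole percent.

Cefazolin 22 mm: ≥ 22 mm → susceptible
Trimethoprim-sulfamethoxazole 12 mm: ≤ 13 mm ⇒ resistant
Ampicillin (0.06 μg/mL) ≤ 0.5 μg/mL — susceptible
Aztreonam (17 mm) ≥ 14 mm — Susceptible
Levofloxacin (16 μg/mL) ≥ 16 μg/mL → Resistant
Resistant: 2/5

40%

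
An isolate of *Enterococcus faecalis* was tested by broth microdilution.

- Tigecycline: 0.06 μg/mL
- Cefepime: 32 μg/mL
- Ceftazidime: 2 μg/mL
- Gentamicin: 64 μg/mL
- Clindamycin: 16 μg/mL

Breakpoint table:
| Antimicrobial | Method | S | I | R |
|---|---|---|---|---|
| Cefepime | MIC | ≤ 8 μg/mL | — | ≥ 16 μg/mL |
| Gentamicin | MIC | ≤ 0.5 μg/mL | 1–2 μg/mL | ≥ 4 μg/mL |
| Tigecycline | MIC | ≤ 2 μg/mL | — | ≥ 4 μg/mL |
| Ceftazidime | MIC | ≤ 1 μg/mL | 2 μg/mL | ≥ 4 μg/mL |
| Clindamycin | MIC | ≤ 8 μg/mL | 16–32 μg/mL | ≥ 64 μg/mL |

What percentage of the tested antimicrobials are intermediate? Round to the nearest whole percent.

Tigecycline 0.06 μg/mL: ≤ 2 μg/mL ⇒ susceptible
Cefepime: 32 μg/mL is ≥ 16 μg/mL ⇒ R
Ceftazidime (2 μg/mL) = 2 μg/mL → I
Gentamicin (64 μg/mL) ≥ 4 μg/mL ⇒ R
Clindamycin 16 μg/mL: in 16–32 μg/mL → intermediate
Intermediate: 2/5

40%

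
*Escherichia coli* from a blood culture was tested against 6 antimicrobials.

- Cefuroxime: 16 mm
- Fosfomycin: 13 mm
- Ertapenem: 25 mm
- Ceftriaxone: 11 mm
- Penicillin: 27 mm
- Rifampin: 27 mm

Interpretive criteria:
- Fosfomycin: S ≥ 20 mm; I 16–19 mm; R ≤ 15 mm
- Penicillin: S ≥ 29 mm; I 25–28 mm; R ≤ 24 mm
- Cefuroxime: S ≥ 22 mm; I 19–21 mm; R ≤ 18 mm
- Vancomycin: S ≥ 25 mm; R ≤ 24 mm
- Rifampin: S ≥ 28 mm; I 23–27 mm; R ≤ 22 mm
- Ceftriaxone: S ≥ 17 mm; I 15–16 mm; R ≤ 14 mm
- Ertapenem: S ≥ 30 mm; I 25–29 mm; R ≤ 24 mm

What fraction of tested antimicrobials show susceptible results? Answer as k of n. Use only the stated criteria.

0 of 6

Cefuroxime 16 mm: ≤ 18 mm — resistant
Fosfomycin: 13 mm is ≤ 15 mm ⇒ resistant
Ertapenem 25 mm: in 25–29 mm — intermediate
Ceftriaxone 11 mm: ≤ 14 mm — Resistant
Penicillin 27 mm: in 25–28 mm ⇒ intermediate
Rifampin (27 mm) in 23–27 mm — I
Susceptible: 0/6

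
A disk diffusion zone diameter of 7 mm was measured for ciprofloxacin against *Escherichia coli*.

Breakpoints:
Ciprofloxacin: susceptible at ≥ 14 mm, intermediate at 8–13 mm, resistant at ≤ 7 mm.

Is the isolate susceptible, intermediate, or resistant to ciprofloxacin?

R

Ciprofloxacin 7 mm: ≤ 7 mm ⇒ resistant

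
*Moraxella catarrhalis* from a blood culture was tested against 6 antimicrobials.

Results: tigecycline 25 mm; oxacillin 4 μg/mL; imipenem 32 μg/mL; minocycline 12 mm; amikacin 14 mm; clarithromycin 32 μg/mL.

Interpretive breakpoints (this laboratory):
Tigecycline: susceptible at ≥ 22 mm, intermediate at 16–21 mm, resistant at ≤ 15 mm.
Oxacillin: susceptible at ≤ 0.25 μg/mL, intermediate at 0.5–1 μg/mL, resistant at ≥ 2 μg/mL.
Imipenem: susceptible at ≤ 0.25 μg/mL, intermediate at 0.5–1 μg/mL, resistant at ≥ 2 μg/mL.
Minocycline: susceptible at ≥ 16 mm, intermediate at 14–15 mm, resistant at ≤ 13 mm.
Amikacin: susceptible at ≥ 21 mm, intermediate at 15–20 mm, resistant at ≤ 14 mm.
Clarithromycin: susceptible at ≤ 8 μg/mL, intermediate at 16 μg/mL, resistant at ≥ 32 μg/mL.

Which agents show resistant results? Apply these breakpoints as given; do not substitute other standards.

oxacillin, imipenem, minocycline, amikacin, clarithromycin

Tigecycline 25 mm: ≥ 22 mm ⇒ S
Oxacillin 4 μg/mL: ≥ 2 μg/mL ⇒ resistant
Imipenem (32 μg/mL) ≥ 2 μg/mL ⇒ resistant
Minocycline 12 mm: ≤ 13 mm — R
Amikacin 14 mm: ≤ 14 mm ⇒ resistant
Clarithromycin (32 μg/mL) ≥ 32 μg/mL ⇒ Resistant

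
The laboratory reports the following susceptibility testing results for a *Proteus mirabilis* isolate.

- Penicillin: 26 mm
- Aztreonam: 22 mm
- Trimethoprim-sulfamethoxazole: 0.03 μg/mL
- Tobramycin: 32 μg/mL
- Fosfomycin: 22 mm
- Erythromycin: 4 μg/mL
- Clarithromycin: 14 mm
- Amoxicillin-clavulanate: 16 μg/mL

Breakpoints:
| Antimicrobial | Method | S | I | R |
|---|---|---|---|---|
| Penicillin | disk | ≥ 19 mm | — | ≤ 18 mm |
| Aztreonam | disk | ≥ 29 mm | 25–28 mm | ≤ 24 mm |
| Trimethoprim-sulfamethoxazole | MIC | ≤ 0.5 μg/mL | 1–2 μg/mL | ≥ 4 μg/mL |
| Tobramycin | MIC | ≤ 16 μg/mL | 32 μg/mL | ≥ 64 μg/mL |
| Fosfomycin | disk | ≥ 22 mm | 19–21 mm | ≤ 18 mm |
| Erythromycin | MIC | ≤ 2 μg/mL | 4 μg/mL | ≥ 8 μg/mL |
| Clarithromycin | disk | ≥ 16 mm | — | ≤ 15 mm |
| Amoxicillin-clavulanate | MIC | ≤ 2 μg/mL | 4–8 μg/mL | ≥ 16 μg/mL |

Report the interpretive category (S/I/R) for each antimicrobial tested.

S, R, S, I, S, I, R, R

Penicillin (26 mm) ≥ 19 mm → susceptible
Aztreonam (22 mm) ≤ 24 mm — R
Trimethoprim-sulfamethoxazole: 0.03 μg/mL is ≤ 0.5 μg/mL ⇒ susceptible
Tobramycin: 32 μg/mL is = 32 μg/mL — Intermediate
Fosfomycin: 22 mm is ≥ 22 mm — S
Erythromycin 4 μg/mL: = 4 μg/mL → intermediate
Clarithromycin 14 mm: ≤ 15 mm ⇒ R
Amoxicillin-clavulanate (16 μg/mL) ≥ 16 μg/mL ⇒ Resistant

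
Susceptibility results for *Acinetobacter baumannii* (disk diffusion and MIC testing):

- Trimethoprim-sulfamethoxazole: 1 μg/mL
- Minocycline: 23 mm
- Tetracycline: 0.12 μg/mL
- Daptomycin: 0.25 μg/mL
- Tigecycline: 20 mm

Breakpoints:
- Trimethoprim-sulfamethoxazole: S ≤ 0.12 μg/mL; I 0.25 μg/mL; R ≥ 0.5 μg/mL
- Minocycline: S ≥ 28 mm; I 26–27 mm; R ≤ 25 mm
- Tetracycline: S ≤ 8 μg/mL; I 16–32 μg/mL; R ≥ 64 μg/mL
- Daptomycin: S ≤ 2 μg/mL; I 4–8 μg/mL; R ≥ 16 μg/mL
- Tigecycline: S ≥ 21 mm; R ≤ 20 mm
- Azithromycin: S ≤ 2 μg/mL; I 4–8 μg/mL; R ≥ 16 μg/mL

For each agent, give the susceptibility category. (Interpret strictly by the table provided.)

Trimethoprim-sulfamethoxazole (1 μg/mL) ≥ 0.5 μg/mL → R
Minocycline: 23 mm is ≤ 25 mm — R
Tetracycline (0.12 μg/mL) ≤ 8 μg/mL — Susceptible
Daptomycin (0.25 μg/mL) ≤ 2 μg/mL ⇒ S
Tigecycline (20 mm) ≤ 20 mm — Resistant

R, R, S, S, R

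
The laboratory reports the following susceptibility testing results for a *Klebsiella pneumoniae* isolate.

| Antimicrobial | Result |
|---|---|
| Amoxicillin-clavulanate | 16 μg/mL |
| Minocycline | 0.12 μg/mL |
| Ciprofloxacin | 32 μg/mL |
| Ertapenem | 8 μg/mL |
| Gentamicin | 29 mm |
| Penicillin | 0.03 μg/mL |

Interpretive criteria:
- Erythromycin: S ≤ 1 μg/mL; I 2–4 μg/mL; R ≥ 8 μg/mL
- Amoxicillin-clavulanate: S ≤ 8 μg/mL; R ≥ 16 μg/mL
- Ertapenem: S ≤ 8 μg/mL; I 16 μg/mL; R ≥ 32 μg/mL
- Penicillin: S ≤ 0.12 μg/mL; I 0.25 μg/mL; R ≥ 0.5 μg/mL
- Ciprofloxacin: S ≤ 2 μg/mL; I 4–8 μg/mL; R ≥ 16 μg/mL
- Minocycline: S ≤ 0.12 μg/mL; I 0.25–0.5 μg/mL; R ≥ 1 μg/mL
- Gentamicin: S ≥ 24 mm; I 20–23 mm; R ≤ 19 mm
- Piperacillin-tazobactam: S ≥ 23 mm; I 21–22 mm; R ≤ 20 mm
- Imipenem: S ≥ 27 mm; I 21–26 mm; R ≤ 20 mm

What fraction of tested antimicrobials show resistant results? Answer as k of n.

2 of 6

Amoxicillin-clavulanate 16 μg/mL: ≥ 16 μg/mL → R
Minocycline 0.12 μg/mL: ≤ 0.12 μg/mL ⇒ S
Ciprofloxacin: 32 μg/mL is ≥ 16 μg/mL → R
Ertapenem (8 μg/mL) ≤ 8 μg/mL → S
Gentamicin: 29 mm is ≥ 24 mm ⇒ Susceptible
Penicillin: 0.03 μg/mL is ≤ 0.12 μg/mL — S
Resistant: 2/6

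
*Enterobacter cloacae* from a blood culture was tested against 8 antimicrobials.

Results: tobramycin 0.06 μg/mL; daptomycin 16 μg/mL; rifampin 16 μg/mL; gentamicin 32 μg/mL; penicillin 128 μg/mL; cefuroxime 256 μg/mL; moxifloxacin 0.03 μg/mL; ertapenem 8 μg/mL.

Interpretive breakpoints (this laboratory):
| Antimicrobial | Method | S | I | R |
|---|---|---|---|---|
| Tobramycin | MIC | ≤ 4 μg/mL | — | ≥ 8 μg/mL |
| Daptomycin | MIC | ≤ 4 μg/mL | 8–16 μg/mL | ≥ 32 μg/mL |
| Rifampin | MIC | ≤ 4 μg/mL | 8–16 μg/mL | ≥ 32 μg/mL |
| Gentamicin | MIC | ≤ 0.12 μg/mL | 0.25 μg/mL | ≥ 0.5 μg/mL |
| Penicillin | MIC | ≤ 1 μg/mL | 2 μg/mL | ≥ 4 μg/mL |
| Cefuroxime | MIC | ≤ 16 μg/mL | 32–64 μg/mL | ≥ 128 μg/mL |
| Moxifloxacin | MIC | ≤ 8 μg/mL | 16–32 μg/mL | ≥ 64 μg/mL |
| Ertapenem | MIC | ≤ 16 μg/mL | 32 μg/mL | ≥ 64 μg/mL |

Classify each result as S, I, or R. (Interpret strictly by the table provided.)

S, I, I, R, R, R, S, S

Tobramycin (0.06 μg/mL) ≤ 4 μg/mL — Susceptible
Daptomycin (16 μg/mL) in 8–16 μg/mL → I
Rifampin: 16 μg/mL is in 8–16 μg/mL — Intermediate
Gentamicin (32 μg/mL) ≥ 0.5 μg/mL → resistant
Penicillin: 128 μg/mL is ≥ 4 μg/mL → Resistant
Cefuroxime 256 μg/mL: ≥ 128 μg/mL → resistant
Moxifloxacin 0.03 μg/mL: ≤ 8 μg/mL → S
Ertapenem 8 μg/mL: ≤ 16 μg/mL — Susceptible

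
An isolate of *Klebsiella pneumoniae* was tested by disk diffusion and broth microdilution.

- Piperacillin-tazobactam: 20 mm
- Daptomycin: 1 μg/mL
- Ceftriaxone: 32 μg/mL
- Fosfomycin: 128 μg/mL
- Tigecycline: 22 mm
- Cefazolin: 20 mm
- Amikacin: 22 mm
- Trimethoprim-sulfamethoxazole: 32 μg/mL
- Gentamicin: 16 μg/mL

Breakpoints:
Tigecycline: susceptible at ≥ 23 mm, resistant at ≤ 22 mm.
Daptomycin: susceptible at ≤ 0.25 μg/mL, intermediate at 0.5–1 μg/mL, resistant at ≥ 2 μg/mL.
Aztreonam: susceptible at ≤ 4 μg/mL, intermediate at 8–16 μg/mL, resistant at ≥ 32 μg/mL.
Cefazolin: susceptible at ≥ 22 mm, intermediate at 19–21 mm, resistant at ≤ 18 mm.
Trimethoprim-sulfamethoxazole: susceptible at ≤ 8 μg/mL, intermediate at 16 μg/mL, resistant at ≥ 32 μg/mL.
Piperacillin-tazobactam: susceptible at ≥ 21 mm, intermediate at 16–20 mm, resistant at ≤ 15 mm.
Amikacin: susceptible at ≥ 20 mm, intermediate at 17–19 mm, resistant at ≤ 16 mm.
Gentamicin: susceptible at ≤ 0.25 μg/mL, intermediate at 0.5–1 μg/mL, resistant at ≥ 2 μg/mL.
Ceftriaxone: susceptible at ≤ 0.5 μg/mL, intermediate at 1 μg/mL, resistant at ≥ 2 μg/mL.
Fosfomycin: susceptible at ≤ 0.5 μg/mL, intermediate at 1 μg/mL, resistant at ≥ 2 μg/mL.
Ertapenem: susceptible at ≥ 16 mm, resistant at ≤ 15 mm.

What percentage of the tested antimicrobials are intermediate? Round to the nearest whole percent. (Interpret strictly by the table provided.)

Piperacillin-tazobactam 20 mm: in 16–20 mm → intermediate
Daptomycin 1 μg/mL: in 0.5–1 μg/mL → intermediate
Ceftriaxone (32 μg/mL) ≥ 2 μg/mL ⇒ Resistant
Fosfomycin (128 μg/mL) ≥ 2 μg/mL — R
Tigecycline 22 mm: ≤ 22 mm — Resistant
Cefazolin: 20 mm is in 19–21 mm → I
Amikacin: 22 mm is ≥ 20 mm — Susceptible
Trimethoprim-sulfamethoxazole 32 μg/mL: ≥ 32 μg/mL — resistant
Gentamicin (16 μg/mL) ≥ 2 μg/mL ⇒ R
Intermediate: 3/9

33%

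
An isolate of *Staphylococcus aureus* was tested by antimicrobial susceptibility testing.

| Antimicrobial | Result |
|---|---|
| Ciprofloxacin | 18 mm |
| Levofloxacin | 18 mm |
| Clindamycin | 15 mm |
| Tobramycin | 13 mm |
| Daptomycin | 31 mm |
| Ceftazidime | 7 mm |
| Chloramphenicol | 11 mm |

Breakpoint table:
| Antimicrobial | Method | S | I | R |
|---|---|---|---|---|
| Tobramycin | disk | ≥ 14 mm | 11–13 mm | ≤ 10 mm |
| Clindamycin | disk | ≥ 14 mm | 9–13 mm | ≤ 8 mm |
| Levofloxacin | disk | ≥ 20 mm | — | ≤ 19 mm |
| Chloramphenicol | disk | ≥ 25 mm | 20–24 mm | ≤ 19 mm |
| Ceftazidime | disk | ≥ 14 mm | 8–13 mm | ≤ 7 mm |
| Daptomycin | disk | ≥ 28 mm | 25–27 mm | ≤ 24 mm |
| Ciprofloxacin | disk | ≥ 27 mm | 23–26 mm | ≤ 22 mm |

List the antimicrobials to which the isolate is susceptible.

Ciprofloxacin: 18 mm is ≤ 22 mm — R
Levofloxacin 18 mm: ≤ 19 mm — Resistant
Clindamycin (15 mm) ≥ 14 mm → Susceptible
Tobramycin: 13 mm is in 11–13 mm — intermediate
Daptomycin (31 mm) ≥ 28 mm — S
Ceftazidime 7 mm: ≤ 7 mm ⇒ resistant
Chloramphenicol (11 mm) ≤ 19 mm → R

clindamycin, daptomycin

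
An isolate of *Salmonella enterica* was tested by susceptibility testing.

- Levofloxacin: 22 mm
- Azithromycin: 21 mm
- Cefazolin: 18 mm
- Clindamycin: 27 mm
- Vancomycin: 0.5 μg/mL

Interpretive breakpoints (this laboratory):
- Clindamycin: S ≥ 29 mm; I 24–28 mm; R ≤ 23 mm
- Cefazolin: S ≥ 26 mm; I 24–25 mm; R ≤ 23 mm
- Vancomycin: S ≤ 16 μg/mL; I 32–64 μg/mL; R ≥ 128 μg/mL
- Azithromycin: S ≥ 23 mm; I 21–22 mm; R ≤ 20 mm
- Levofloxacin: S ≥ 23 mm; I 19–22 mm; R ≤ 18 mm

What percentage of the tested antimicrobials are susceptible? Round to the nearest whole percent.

20%

Levofloxacin 22 mm: in 19–22 mm — intermediate
Azithromycin: 21 mm is in 21–22 mm — Intermediate
Cefazolin (18 mm) ≤ 23 mm — Resistant
Clindamycin: 27 mm is in 24–28 mm — Intermediate
Vancomycin: 0.5 μg/mL is ≤ 16 μg/mL ⇒ Susceptible
Susceptible: 1/5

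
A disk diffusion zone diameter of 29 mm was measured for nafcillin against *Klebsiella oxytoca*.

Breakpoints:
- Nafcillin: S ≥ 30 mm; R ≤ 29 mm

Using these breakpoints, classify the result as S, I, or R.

Nafcillin (29 mm) ≤ 29 mm — Resistant

R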